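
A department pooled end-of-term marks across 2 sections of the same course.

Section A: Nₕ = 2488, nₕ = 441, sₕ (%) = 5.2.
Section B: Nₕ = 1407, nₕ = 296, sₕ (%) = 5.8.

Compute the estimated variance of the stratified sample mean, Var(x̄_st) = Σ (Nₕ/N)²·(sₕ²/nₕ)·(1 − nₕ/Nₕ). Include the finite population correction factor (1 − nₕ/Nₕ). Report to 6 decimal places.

N = 3895; Wₕ = Nₕ/N.
section A: (2488/3895)²·5.2²/441·(1 − 441/2488) = 0.020583603
section B: (1407/3895)²·5.8²/296·(1 − 296/1407) = 0.011710017
Sum = 0.032293619 → 0.032294.

0.032294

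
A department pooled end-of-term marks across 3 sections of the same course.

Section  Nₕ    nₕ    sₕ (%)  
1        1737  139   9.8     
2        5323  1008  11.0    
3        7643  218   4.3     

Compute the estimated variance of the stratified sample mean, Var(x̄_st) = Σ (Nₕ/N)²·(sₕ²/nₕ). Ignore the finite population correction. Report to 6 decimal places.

0.048296

N = 14703; Wₕ = Nₕ/N.
section 1: (1737/14703)²·9.8²/139 = 0.009643287
section 2: (5323/14703)²·11.0²/1008 = 0.015733519
section 3: (7643/14703)²·4.3²/218 = 0.022919029
Sum = 0.048295835 → 0.048296.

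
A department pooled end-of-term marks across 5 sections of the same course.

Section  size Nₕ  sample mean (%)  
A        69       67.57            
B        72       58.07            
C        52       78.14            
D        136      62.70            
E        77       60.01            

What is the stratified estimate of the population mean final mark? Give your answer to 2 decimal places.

64.17

N = 69 + 72 + 52 + 136 + 77 = 406.
The stratified mean weights each stratum mean by its population share Nₕ/N.
Σ Nₕx̄ₕ = 69·67.57 + 72·58.07 + 52·78.14 + 136·62.70 + 77·60.01 = 4662.33 + 4181.04 + 4063.28 + 8527.2 + 4620.77 = 26054.62.
Divide by N: 26054.62 / 406 = 64.1739... → 64.17.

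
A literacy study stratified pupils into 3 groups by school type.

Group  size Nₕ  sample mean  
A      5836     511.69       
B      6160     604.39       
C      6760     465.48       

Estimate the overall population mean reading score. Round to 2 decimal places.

x̄_st = (Σ Nₕx̄ₕ) / (Σ Nₕ) = (5836·511.69 + 6160·604.39 + 6760·465.48) / 18756
= 9855910.04 / 18756 = 525.4804... → 525.48.

525.48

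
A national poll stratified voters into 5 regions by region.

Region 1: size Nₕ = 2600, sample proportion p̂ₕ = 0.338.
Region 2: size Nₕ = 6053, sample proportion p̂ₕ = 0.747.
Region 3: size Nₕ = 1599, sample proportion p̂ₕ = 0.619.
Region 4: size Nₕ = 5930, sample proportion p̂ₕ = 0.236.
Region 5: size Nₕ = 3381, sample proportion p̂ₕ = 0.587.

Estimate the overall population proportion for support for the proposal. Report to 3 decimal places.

0.500

N = 2600 + 6053 + 1599 + 5930 + 3381 = 19563.
Overall proportion = Σ (Nₕ/N)·p̂ₕ.
Σ Nₕp̂ₕ = 878.8 + 4521.591 + 989.781 + 1399.48 + 1984.647 = 9774.299.
9774.299 / 19563 = 0.49963... → 0.500.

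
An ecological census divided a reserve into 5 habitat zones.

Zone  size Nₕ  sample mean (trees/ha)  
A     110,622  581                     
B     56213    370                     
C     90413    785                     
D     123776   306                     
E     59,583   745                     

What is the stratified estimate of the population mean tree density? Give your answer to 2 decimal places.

x̄_st = (Σ Nₕx̄ₕ) / (Σ Nₕ) = (110622·581 + 56213·370 + 90413·785 + 123776·306 + 59583·745) / 440607
= 238309188 / 440607 = 540.8656... → 540.87.

540.87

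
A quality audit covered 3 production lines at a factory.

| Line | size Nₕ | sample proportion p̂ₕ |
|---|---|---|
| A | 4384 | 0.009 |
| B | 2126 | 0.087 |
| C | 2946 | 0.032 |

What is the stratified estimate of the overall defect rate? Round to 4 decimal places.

Wₕ = Nₕ/N with N = 9456: 0.4636, 0.2248, 0.3115.
p̂_st = 0.4636·0.009 + 0.2248·0.087 + 0.3115·0.032 ≈ 0.033702... → 0.0337.

0.0337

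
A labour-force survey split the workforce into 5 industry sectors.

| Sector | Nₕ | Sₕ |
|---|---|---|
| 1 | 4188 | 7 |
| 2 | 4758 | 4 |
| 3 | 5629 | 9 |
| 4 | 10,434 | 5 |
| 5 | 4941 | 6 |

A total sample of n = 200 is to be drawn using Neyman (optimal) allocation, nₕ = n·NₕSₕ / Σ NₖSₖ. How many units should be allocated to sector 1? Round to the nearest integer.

1: NₕSₕ = 4188·7 = 29316
2: NₕSₕ = 4758·4 = 19032
3: NₕSₕ = 5629·9 = 50661
4: NₕSₕ = 10434·5 = 52170
5: NₕSₕ = 4941·6 = 29646
Σ NₕSₕ = 180825.
n_1 = 200·29316/180825 = 32.425... → 32.

32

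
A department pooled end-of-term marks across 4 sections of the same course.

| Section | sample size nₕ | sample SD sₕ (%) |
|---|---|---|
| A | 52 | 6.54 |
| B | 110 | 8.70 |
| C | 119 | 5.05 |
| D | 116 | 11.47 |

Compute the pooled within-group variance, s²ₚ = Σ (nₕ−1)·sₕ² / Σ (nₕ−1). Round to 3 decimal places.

Degrees of freedom: 51 + 109 + 118 + 115 = 393.
Σ(nₕ−1)sₕ² = 51·42.7716 + 109·75.69 + 118·25.5025 + 115·131.5609 = 28570.3601.
s²ₚ = 28570.3601 / 393 = 72.69812... → 72.698.

72.698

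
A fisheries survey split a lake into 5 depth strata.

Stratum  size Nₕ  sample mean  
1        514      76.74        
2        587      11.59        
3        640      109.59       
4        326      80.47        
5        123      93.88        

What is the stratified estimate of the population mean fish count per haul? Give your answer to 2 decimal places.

N = 514 + 587 + 640 + 326 + 123 = 2190.
Weight each subgroup mean by Nₕ/N and sum.
Σ Nₕx̄ₕ = 514·76.74 + 587·11.59 + 640·109.59 + 326·80.47 + 123·93.88 = 39444.36 + 6803.33 + 70137.6 + 26233.22 + 11547.24 = 154165.75.
Divide by N: 154165.75 / 2190 = 70.3953... → 70.40.

70.40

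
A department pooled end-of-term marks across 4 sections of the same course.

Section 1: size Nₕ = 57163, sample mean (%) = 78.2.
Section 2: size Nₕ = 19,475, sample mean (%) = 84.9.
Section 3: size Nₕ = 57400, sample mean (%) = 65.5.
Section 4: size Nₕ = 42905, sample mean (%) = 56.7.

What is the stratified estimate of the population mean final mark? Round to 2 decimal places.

x̄_st = (Σ Nₕx̄ₕ) / (Σ Nₕ) = (57163·78.2 + 19475·84.9 + 57400·65.5 + 42905·56.7) / 176943
= 12315987.6 / 176943 = 69.6043... → 69.60.

69.60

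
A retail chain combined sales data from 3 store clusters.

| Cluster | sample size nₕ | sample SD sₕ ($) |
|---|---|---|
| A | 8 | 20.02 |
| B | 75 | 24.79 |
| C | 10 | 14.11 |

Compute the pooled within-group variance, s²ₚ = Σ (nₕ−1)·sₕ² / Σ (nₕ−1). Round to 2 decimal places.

A: (8−1)·20.02² = 7·400.8004 = 2805.6028
B: (75−1)·24.79² = 74·614.5441 = 45476.2634
C: (10−1)·14.11² = 9·199.0921 = 1791.8289
Numerator = 50073.6951; denominator = Σ(nₕ−1) = 90.
s²ₚ = 50073.6951/90 = 556.3744... → 556.37.

556.37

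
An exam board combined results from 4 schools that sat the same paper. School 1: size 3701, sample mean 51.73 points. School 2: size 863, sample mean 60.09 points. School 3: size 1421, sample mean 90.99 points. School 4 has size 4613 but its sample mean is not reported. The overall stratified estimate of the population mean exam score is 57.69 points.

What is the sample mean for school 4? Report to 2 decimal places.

N = 3701 + 863 + 1421 + 4613 = 10598.
Overall total = μ·N = 57.69·10598 = 611398.62.
Subtract the known strata: 3701·51.73 + 863·60.09 + 1421·90.99 = 372607.19.
Remaining total for school 4: 611398.62 − 372607.19 = 238791.43.
Divide by its size: 238791.43 / 4613 = 51.7649... → 51.76.

51.76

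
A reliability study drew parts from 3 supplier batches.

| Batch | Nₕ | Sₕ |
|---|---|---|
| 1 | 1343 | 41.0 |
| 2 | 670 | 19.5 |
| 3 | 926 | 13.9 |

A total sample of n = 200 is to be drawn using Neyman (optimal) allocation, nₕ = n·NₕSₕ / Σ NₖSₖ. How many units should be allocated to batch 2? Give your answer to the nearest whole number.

32

Σ NₕSₕ = 1343·41.0 + 670·19.5 + 926·13.9 = 80999.4.
Share for 2: 13065/80999.4 = 0.16130.
n_2 = 200 × 0.16130 = 32.259... → 32.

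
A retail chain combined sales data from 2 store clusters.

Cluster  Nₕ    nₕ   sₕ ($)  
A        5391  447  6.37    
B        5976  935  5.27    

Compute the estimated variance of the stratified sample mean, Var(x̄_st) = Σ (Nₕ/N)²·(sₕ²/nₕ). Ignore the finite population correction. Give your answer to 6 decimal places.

N = 11367; Wₕ = Nₕ/N.
cluster A: (5391/11367)²·6.37²/447 = 0.020418239
cluster B: (5976/11367)²·5.27²/935 = 0.008209923
Sum = 0.028628162 → 0.028628.

0.028628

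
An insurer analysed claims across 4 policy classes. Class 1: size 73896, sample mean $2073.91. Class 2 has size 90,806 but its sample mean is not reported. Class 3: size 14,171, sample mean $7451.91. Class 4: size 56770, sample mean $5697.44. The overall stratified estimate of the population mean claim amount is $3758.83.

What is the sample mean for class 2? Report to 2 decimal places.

Σ Nₕx̄ₕ = N·μ, so 90806·x̄_2 = 235643·3758.83 − (73896·2073.91 + 14171·7451.91 + 56770·5697.44).
= 885741977.69 − 582298338.77 = 303443638.92.
x̄_2 = 303443638.92 / 90806 = 3341.6695... → 3341.67.

3341.67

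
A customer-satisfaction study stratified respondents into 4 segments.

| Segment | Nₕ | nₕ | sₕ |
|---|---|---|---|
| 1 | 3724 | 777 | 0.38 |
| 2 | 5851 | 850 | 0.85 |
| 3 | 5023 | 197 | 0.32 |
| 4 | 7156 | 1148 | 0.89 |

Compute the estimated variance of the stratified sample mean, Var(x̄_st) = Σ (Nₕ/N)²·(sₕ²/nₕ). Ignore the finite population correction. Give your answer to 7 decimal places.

N = 21754; Wₕ = Nₕ/N.
segment 1: (3724/21754)²·0.38²/777 = 0.0000054461
segment 2: (5851/21754)²·0.85²/850 = 0.0000614895
segment 3: (5023/21754)²·0.32²/197 = 0.0000277129
segment 4: (7156/21754)²·0.89²/1148 = 0.0000746622
Sum = 0.0001693107 → 0.0001693.

0.0001693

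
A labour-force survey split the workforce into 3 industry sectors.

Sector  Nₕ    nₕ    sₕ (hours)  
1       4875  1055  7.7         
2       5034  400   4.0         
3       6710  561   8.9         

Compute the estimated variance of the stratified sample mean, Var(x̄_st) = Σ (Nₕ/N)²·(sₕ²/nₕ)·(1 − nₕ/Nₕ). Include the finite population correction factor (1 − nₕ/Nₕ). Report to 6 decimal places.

0.028261

N = 16619; Wₕ = Nₕ/N.
sector 1: (4875/16619)²·7.7²/1055·(1 − 1055/4875) = 0.003789284
sector 2: (5034/16619)²·4.0²/400·(1 − 400/5034) = 0.003378465
sector 3: (6710/16619)²·8.9²/561·(1 − 561/6710) = 0.021092808
Sum = 0.028260557 → 0.028261.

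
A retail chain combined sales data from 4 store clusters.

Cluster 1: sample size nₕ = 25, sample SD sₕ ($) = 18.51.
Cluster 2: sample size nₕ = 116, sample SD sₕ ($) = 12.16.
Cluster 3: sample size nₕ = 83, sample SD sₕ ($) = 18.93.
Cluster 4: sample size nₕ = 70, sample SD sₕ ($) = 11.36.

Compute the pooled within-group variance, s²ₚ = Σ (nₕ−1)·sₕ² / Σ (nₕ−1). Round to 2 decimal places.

219.02

1: (25−1)·18.51² = 24·342.6201 = 8222.8824
2: (116−1)·12.16² = 115·147.8656 = 17004.544
3: (83−1)·18.93² = 82·358.3449 = 29384.2818
4: (70−1)·11.36² = 69·129.0496 = 8904.4224
Numerator = 63516.1306; denominator = Σ(nₕ−1) = 290.
s²ₚ = 63516.1306/290 = 219.0211... → 219.02.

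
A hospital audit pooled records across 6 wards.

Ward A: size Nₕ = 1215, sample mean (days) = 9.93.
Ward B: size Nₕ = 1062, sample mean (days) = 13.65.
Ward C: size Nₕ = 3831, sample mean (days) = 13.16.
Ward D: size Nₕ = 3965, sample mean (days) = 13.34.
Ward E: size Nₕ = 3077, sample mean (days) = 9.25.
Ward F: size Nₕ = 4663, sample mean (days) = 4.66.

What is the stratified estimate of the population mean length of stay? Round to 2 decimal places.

x̄_st = (Σ Nₕx̄ₕ) / (Σ Nₕ) = (1215·9.93 + 1062·13.65 + 3831·13.16 + 3965·13.34 + 3077·9.25 + 4663·4.66) / 17813
= 180062.14 / 17813 = 10.1085... → 10.11.

10.11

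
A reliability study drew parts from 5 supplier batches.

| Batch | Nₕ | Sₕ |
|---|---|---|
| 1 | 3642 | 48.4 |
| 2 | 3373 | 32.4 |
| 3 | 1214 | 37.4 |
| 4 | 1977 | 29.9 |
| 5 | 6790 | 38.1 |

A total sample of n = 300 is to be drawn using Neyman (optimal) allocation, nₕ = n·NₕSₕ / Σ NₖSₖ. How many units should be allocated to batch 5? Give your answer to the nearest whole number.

120

1: NₕSₕ = 3642·48.4 = 176272.8
2: NₕSₕ = 3373·32.4 = 109285.2
3: NₕSₕ = 1214·37.4 = 45403.6
4: NₕSₕ = 1977·29.9 = 59112.3
5: NₕSₕ = 6790·38.1 = 258699
Σ NₕSₕ = 648772.9.
n_5 = 300·258699/648772.9 = 119.625... → 120.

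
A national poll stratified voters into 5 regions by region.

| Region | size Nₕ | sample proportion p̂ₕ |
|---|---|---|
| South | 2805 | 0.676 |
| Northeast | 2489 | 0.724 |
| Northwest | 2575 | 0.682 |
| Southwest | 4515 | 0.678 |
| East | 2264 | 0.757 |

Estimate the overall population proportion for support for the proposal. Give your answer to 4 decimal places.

Wₕ = Nₕ/N with N = 14648: 0.1915, 0.1699, 0.1758, 0.3082, 0.1546.
p̂_st = 0.1915·0.676 + 0.1699·0.724 + 0.1758·0.682 + 0.3082·0.678 + 0.1546·0.757 ≈ 0.698347... → 0.6983.

0.6983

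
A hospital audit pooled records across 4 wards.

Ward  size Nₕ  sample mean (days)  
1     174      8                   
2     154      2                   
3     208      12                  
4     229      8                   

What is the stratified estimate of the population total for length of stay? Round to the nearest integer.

6028

1: 174·8 = 1392
2: 154·2 = 308
3: 208·12 = 2496
4: 229·8 = 1832
τ̂ = Σ Nₕx̄ₕ = 6028.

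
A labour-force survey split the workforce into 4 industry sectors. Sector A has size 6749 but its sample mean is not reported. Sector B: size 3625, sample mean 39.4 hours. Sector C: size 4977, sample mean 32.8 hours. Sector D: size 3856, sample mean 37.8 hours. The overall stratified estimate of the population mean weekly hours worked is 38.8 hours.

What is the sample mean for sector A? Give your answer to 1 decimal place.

43.5

Σ Nₕx̄ₕ = N·μ, so 6749·x̄_A = 19207·38.8 − (3625·39.4 + 4977·32.8 + 3856·37.8).
= 745231.6 − 451827.4 = 293404.2.
x̄_A = 293404.2 / 6749 = 43.474... → 43.5.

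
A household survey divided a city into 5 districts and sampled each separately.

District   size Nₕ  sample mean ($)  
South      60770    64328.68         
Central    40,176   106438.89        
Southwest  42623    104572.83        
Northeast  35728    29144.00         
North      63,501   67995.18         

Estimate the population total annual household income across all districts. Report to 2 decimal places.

18001769218.51

South: 60770·64328.68 = 3909253883.6
Central: 40176·106438.89 = 4276288844.64
Southwest: 42623·104572.83 = 4457207733.09
Northeast: 35728·29144.00 = 1041256832
North: 63501·67995.18 = 4317761925.18
τ̂ = Σ Nₕx̄ₕ = 18001769218.51.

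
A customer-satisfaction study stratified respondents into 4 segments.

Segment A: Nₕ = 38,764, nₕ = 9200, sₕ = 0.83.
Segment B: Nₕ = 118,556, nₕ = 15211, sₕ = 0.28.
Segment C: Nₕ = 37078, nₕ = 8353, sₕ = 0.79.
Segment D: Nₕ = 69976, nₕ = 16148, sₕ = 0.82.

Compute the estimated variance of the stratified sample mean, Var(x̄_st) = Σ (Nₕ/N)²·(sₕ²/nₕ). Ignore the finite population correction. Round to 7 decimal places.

0.0000070

N = 264374; Wₕ = Nₕ/N.
segment A: (38764/264374)²·0.83²/9200 = 0.0000016099
segment B: (118556/264374)²·0.28²/15211 = 0.0000010365
segment C: (37078/264374)²·0.79²/8353 = 0.0000014696
segment D: (69976/264374)²·0.82²/16148 = 0.0000029172
Sum = 0.0000070332 → 0.0000070.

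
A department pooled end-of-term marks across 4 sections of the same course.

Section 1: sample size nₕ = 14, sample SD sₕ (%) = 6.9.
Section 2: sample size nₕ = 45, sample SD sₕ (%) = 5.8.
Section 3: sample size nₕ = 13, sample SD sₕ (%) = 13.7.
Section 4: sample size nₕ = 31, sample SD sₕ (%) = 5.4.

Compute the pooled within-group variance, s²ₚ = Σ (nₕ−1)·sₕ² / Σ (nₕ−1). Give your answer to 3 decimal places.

52.790

1: (14−1)·6.9² = 13·47.61 = 618.93
2: (45−1)·5.8² = 44·33.64 = 1480.16
3: (13−1)·13.7² = 12·187.69 = 2252.28
4: (31−1)·5.4² = 30·29.16 = 874.8
Numerator = 5226.17; denominator = Σ(nₕ−1) = 99.
s²ₚ = 5226.17/99 = 52.78960... → 52.790.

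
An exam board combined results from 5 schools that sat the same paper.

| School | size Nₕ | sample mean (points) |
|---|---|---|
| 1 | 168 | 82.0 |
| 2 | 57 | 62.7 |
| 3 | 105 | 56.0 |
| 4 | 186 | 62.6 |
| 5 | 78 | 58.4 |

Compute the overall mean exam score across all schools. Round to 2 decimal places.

N = 168 + 57 + 105 + 186 + 78 = 594.
Weight each subgroup mean by Nₕ/N and sum.
Σ Nₕx̄ₕ = 168·82.0 + 57·62.7 + 105·56.0 + 186·62.6 + 78·58.4 = 13776 + 3573.9 + 5880 + 11643.6 + 4555.2 = 39428.7.
Divide by N: 39428.7 / 594 = 66.3783... → 66.38.

66.38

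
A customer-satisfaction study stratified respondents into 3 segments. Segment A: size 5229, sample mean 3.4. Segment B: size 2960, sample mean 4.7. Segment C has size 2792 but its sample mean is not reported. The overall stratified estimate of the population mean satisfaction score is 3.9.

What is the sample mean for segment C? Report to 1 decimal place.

N = 5229 + 2960 + 2792 = 10981.
Overall total = μ·N = 3.9·10981 = 42825.9.
Subtract the known strata: 5229·3.4 + 2960·4.7 = 31690.6.
Remaining total for segment C: 42825.9 − 31690.6 = 11135.3.
Divide by its size: 11135.3 / 2792 = 3.988... → 4.0.

4.0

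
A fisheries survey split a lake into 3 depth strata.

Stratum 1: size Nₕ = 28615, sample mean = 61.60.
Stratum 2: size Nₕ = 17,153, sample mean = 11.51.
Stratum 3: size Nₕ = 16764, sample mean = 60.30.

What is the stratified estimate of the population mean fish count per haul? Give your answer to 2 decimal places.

x̄_st = (Σ Nₕx̄ₕ) / (Σ Nₕ) = (28615·61.60 + 17153·11.51 + 16764·60.30) / 62532
= 2970984.23 / 62532 = 47.5114... → 47.51.

47.51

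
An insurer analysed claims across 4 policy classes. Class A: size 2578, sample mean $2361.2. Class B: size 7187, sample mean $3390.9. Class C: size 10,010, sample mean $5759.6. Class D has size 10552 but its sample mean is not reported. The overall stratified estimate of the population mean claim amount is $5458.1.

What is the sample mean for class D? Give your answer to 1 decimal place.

Σ Nₕx̄ₕ = N·μ, so 10552·x̄_D = 30327·5458.1 − (2578·2361.2 + 7187·3390.9 + 10010·5759.6).
= 165527798.7 − 88111167.9 = 77416630.8.
x̄_D = 77416630.8 / 10552 = 7336.678... → 7336.7.

7336.7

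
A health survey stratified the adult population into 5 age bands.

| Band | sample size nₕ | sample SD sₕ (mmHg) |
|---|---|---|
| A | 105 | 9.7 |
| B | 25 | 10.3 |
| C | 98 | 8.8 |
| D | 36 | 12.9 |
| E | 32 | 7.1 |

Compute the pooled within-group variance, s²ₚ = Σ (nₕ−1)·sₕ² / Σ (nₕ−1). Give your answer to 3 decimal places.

Degrees of freedom: 104 + 24 + 97 + 35 + 31 = 291.
Σ(nₕ−1)sₕ² = 104·94.09 + 24·106.09 + 97·77.44 + 35·166.41 + 31·50.41 = 27230.26.
s²ₚ = 27230.26 / 291 = 93.57478... → 93.575.

93.575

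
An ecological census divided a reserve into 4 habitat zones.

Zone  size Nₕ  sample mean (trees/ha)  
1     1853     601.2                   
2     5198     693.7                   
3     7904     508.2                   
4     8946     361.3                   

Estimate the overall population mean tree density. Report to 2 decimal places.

N = 1853 + 5198 + 7904 + 8946 = 23901.
The stratified mean weights each stratum mean by its population share Nₕ/N.
Σ Nₕx̄ₕ = 1853·601.2 + 5198·693.7 + 7904·508.2 + 8946·361.3 = 1114023.6 + 3605852.6 + 4016812.8 + 3232189.8 = 11968878.8.
Divide by N: 11968878.8 / 23901 = 500.7690... → 500.77.

500.77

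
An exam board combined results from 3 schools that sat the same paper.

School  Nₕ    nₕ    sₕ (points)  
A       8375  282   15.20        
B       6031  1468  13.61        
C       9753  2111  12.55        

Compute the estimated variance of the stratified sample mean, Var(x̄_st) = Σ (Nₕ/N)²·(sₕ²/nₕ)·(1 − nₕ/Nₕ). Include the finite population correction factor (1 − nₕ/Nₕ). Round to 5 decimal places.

N = 24159; Wₕ = Nₕ/N.
school A: (8375/24159)²·15.20²/282·(1 − 282/8375) = 0.09514249
school B: (6031/24159)²·13.61²/1468·(1 − 1468/6031) = 0.00594939
school C: (9753/24159)²·12.55²/2111·(1 − 2111/9753) = 0.00952767
Sum = 0.11061954 → 0.11062.

0.11062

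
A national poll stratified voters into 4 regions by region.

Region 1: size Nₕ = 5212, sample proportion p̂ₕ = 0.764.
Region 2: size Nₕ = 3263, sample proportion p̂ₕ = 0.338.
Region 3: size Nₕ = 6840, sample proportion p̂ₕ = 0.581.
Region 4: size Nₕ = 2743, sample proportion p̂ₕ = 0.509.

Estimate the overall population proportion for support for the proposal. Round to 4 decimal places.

0.5790

N = 5212 + 3263 + 6840 + 2743 = 18058.
Overall proportion = Σ (Nₕ/N)·p̂ₕ.
Σ Nₕp̂ₕ = 3981.968 + 1102.894 + 3974.04 + 1396.187 = 10455.089.
10455.089 / 18058 = 0.578973... → 0.5790.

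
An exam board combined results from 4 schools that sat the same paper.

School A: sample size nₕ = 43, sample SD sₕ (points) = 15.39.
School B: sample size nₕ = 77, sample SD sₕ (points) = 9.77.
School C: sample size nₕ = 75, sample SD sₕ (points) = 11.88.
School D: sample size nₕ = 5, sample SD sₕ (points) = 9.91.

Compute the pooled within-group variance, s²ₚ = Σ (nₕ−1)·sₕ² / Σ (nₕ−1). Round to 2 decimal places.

Degrees of freedom: 42 + 76 + 74 + 4 = 196.
Σ(nₕ−1)sₕ² = 42·236.8521 + 76·95.4529 + 74·141.1344 + 4·98.2081 = 28038.9866.
s²ₚ = 28038.9866 / 196 = 143.0561... → 143.06.

143.06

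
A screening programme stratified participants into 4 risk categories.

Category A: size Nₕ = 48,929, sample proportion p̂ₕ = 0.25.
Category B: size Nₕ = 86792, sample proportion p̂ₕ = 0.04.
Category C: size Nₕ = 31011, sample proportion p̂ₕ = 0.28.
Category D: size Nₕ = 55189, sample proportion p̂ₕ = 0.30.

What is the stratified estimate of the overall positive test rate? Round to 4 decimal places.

0.1845

N = 48929 + 86792 + 31011 + 55189 = 221921.
Overall proportion = Σ (Nₕ/N)·p̂ₕ.
Σ Nₕp̂ₕ = 12232.25 + 3471.68 + 8683.08 + 16556.7 = 40943.71.
40943.71 / 221921 = 0.184497... → 0.1845.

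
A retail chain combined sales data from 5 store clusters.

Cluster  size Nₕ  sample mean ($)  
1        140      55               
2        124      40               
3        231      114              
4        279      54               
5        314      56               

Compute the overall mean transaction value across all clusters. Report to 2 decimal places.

x̄_st = (Σ Nₕx̄ₕ) / (Σ Nₕ) = (140·55 + 124·40 + 231·114 + 279·54 + 314·56) / 1088
= 71644 / 1088 = 65.8493... → 65.85.

65.85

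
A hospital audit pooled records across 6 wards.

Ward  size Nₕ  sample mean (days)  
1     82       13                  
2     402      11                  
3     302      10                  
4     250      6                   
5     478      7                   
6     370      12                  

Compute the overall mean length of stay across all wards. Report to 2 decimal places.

x̄_st = (Σ Nₕx̄ₕ) / (Σ Nₕ) = (82·13 + 402·11 + 302·10 + 250·6 + 478·7 + 370·12) / 1884
= 17794 / 1884 = 9.4448... → 9.44.

9.44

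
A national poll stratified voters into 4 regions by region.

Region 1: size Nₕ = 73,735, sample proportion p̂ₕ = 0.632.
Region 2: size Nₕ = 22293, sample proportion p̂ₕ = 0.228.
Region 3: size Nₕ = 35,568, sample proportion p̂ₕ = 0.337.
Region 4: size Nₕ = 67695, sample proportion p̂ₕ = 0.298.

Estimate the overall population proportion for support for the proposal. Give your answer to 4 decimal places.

N = 73735 + 22293 + 35568 + 67695 = 199291.
Overall proportion = Σ (Nₕ/N)·p̂ₕ.
Σ Nₕp̂ₕ = 46600.52 + 5082.804 + 11986.416 + 20173.11 = 83842.85.
83842.85 / 199291 = 0.420706... → 0.4207.

0.4207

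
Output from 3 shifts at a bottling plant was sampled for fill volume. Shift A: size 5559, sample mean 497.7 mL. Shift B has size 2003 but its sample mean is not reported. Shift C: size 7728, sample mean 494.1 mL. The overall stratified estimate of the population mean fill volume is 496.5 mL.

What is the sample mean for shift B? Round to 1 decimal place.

502.4

N = 5559 + 2003 + 7728 = 15290.
Overall total = μ·N = 496.5·15290 = 7591485.
Subtract the known strata: 5559·497.7 + 7728·494.1 = 6585119.1.
Remaining total for shift B: 7591485 − 6585119.1 = 1006365.9.
Divide by its size: 1006365.9 / 2003 = 502.429... → 502.4.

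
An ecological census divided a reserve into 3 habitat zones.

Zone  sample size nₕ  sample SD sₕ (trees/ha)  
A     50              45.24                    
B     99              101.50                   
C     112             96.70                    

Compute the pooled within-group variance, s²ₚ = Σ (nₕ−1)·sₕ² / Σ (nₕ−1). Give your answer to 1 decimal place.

A: (50−1)·45.24² = 49·2046.6576 = 100286.2224
B: (99−1)·101.50² = 98·10302.25 = 1009620.5
C: (112−1)·96.70² = 111·9350.89 = 1037948.79
Numerator = 2147855.5124; denominator = Σ(nₕ−1) = 258.
s²ₚ = 2147855.5124/258 = 8325.021... → 8325.0.

8325.0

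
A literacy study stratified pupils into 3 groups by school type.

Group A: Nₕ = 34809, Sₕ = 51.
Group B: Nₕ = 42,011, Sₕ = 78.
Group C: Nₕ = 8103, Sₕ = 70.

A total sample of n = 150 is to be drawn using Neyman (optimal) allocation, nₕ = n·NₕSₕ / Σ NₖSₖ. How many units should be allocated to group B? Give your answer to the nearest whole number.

87

Σ NₕSₕ = 34809·51 + 42011·78 + 8103·70 = 5619327.
Share for B: 3276858/5619327 = 0.58314.
n_B = 150 × 0.58314 = 87.471... → 87.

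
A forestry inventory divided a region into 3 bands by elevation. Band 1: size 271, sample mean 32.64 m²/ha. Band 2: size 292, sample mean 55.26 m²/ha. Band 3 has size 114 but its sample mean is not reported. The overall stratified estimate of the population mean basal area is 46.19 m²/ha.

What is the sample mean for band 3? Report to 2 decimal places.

55.17

N = 271 + 292 + 114 = 677.
Overall total = μ·N = 46.19·677 = 31270.63.
Subtract the known strata: 271·32.64 + 292·55.26 = 24981.36.
Remaining total for band 3: 31270.63 − 24981.36 = 6289.27.
Divide by its size: 6289.27 / 114 = 55.1690... → 55.17.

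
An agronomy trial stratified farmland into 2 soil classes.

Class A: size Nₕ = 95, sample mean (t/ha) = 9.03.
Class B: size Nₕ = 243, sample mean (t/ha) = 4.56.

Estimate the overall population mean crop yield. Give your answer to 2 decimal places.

x̄_st = (Σ Nₕx̄ₕ) / (Σ Nₕ) = (95·9.03 + 243·4.56) / 338
= 1965.93 / 338 = 5.8164... → 5.82.

5.82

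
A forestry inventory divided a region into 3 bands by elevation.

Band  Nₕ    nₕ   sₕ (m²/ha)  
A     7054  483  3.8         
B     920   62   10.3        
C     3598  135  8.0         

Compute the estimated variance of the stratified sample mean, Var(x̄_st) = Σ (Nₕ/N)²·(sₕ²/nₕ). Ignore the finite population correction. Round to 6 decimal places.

0.067755

N = 11572. Term for each stratum: Wₕ²sₕ²/nₕ.
Var(x̄_st) = 0.011108978 + 0.010815375 + 0.045830192 = 0.067754545 → 0.067755.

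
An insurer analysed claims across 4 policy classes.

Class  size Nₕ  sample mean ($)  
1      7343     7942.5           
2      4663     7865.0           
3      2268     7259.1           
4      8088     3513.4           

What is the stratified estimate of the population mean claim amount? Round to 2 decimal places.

6255.09

N = 7343 + 4663 + 2268 + 8088 = 22362.
The stratified mean weights each stratum mean by its population share Nₕ/N.
Σ Nₕx̄ₕ = 7343·7942.5 + 4663·7865.0 + 2268·7259.1 + 8088·3513.4 = 58321777.5 + 36674495 + 16463638.8 + 28416379.2 = 139876290.5.
Divide by N: 139876290.5 / 22362 = 6255.0886... → 6255.09.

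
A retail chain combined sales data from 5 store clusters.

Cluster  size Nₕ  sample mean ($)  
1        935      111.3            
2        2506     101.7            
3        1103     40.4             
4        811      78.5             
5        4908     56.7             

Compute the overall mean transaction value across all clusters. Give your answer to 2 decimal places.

72.63

N = 935 + 2506 + 1103 + 811 + 4908 = 10263.
Weight each subgroup mean by Nₕ/N and sum.
Σ Nₕx̄ₕ = 935·111.3 + 2506·101.7 + 1103·40.4 + 811·78.5 + 4908·56.7 = 104065.5 + 254860.2 + 44561.2 + 63663.5 + 278283.6 = 745434.
Divide by N: 745434 / 10263 = 72.6331... → 72.63.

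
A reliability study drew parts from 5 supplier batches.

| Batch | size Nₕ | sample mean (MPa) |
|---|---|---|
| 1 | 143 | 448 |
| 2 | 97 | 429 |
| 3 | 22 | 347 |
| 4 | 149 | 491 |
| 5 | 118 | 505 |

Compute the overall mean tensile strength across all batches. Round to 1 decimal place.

465.1

N = 529; weights Wₕ = Nₕ/N = (0.2703, 0.1834, 0.0416, 0.2817, 0.2231).
x̄_st = Σ Wₕ·x̄ₕ = 0.2703·448 + 0.1834·429 + 0.0416·347 + 0.2817·491 + 0.2231·505 ≈ 465.142...
→ 465.1.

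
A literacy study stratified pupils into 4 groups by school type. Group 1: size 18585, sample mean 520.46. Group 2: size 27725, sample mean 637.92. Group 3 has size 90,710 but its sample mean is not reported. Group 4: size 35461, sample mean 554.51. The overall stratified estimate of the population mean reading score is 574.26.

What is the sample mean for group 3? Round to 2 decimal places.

Σ Nₕx̄ₕ = N·μ, so 90710·x̄_3 = 172481·574.26 − (18585·520.46 + 27725·637.92 + 35461·554.51).
= 99048939.06 − 47022560.21 = 52026378.85.
x̄_3 = 52026378.85 / 90710 = 573.5462... → 573.55.

573.55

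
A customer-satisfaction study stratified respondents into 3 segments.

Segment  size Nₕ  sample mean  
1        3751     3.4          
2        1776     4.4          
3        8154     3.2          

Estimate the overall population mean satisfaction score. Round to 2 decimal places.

3.41

N = 13681; weights Wₕ = Nₕ/N = (0.2742, 0.1298, 0.5960).
x̄_st = Σ Wₕ·x̄ₕ = 0.2742·3.4 + 0.1298·4.4 + 0.5960·3.2 ≈ 3.4106...
→ 3.41.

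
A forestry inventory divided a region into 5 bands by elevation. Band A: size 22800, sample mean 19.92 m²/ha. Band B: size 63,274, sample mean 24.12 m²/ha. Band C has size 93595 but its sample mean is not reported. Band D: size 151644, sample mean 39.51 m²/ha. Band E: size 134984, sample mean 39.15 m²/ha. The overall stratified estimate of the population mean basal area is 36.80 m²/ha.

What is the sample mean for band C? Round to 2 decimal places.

N = 22800 + 63274 + 93595 + 151644 + 134984 = 466297.
Overall total = μ·N = 36.80·466297 = 17159729.6.
Subtract the known strata: 22800·19.92 + 63274·24.12 + 151644·39.51 + 134984·39.15 = 13256422.92.
Remaining total for band C: 17159729.6 − 13256422.92 = 3903306.68.
Divide by its size: 3903306.68 / 93595 = 41.7042... → 41.70.

41.70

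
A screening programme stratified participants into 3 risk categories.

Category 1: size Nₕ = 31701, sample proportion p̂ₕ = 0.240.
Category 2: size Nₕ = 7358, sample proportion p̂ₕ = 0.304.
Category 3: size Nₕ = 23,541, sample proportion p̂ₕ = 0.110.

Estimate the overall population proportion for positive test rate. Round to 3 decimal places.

Wₕ = Nₕ/N with N = 62600: 0.5064, 0.1175, 0.3761.
p̂_st = 0.5064·0.240 + 0.1175·0.304 + 0.3761·0.110 ≈ 0.19864... → 0.199.

0.199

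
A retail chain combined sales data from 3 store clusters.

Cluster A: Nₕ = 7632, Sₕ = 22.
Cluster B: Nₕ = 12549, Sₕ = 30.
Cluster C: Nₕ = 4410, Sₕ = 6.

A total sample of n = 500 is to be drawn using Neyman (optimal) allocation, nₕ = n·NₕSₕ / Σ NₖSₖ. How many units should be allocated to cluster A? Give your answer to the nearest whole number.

147

A: NₕSₕ = 7632·22 = 167904
B: NₕSₕ = 12549·30 = 376470
C: NₕSₕ = 4410·6 = 26460
Σ NₕSₕ = 570834.
n_A = 500·167904/570834 = 147.069... → 147.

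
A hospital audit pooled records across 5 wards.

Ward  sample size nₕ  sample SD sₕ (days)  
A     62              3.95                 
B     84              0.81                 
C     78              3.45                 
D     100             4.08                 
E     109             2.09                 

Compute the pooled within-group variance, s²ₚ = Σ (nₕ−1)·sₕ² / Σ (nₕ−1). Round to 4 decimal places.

A: (62−1)·3.95² = 61·15.6025 = 951.7525
B: (84−1)·0.81² = 83·0.6561 = 54.4563
C: (78−1)·3.45² = 77·11.9025 = 916.4925
D: (100−1)·4.08² = 99·16.6464 = 1647.9936
E: (109−1)·2.09² = 108·4.3681 = 471.7548
Numerator = 4042.4497; denominator = Σ(nₕ−1) = 428.
s²ₚ = 4042.4497/428 = 9.444976... → 9.4450.

9.4450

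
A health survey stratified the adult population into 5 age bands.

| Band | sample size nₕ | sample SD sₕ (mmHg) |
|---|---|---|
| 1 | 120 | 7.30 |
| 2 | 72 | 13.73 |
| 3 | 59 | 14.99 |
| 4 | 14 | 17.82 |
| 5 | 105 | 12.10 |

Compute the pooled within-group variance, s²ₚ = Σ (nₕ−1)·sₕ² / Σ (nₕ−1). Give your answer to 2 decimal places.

142.78

1: (120−1)·7.30² = 119·53.29 = 6341.51
2: (72−1)·13.73² = 71·188.5129 = 13384.4159
3: (59−1)·14.99² = 58·224.7001 = 13032.6058
4: (14−1)·17.82² = 13·317.5524 = 4128.1812
5: (105−1)·12.10² = 104·146.41 = 15226.64
Numerator = 52113.3529; denominator = Σ(nₕ−1) = 365.
s²ₚ = 52113.3529/365 = 142.7763... → 142.78.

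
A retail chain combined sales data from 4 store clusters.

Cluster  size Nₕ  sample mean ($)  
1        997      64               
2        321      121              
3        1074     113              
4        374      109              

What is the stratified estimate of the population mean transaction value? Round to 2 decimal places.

N = 997 + 321 + 1074 + 374 = 2766.
The stratified mean weights each stratum mean by its population share Nₕ/N.
Σ Nₕx̄ₕ = 997·64 + 321·121 + 1074·113 + 374·109 = 63808 + 38841 + 121362 + 40766 = 264777.
Divide by N: 264777 / 2766 = 95.7256... → 95.73.

95.73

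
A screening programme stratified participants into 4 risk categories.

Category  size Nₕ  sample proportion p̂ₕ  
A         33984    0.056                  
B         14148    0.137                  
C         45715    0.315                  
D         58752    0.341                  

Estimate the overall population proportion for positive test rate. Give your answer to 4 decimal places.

0.2508

Wₕ = Nₕ/N with N = 152599: 0.2227, 0.0927, 0.2996, 0.3850.
p̂_st = 0.2227·0.056 + 0.0927·0.137 + 0.2996·0.315 + 0.3850·0.341 ≈ 0.250828... → 0.2508.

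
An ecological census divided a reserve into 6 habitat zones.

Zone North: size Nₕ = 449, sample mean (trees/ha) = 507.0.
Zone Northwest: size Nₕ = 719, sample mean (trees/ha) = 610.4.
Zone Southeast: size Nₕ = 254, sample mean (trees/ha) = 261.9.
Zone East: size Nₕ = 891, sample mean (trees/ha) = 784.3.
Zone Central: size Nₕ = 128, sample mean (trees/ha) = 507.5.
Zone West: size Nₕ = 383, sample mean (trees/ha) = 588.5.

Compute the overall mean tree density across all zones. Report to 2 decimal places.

609.85

N = 449 + 719 + 254 + 891 + 128 + 383 = 2824.
Overall mean = Σ (Nₕ/N)·x̄ₕ — weight by population share, not a simple average.
Σ Nₕx̄ₕ = 449·507.0 + 719·610.4 + 254·261.9 + 891·784.3 + 128·507.5 + 383·588.5 = 227643 + 438877.6 + 66522.6 + 698811.3 + 64960 + 225395.5 = 1722210.
Divide by N: 1722210 / 2824 = 609.8477... → 609.85.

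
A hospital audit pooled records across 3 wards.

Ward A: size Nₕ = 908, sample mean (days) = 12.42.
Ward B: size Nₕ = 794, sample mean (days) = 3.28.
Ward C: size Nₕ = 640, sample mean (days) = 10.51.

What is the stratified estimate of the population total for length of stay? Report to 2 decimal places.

Estimate total by summing Nₕ·x̄ₕ over strata.
908·12.42 + 794·3.28 + 640·10.51 = 11277.36 + 2604.32 + 6726.4 = 20608.08.

20608.08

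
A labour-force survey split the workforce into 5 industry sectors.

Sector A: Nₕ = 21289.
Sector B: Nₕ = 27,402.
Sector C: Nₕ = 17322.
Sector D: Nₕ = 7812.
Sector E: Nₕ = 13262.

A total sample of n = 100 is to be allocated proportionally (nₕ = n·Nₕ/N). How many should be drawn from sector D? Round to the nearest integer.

9

Share of sector D = 7812/87087 = 0.08970.
Allocate 100 × 0.08970 = 8.970... → 9.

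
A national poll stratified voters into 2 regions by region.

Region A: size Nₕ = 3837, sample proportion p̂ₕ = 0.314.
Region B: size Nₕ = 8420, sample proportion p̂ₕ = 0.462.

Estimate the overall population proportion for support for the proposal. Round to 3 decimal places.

0.416

N = 3837 + 8420 = 12257.
Overall proportion = Σ (Nₕ/N)·p̂ₕ.
Σ Nₕp̂ₕ = 1204.818 + 3890.04 = 5094.858.
5094.858 / 12257 = 0.41567... → 0.416.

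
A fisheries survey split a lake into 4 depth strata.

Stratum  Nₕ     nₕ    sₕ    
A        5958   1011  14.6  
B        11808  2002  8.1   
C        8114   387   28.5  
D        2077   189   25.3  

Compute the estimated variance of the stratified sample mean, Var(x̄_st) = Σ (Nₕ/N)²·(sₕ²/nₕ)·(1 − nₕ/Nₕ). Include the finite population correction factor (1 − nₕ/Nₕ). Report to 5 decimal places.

0.19816

N = 27957; Wₕ = Nₕ/N.
stratum A: (5958/27957)²·14.6²/1011·(1 − 1011/5958) = 0.00795089
stratum B: (11808/27957)²·8.1²/2002·(1 − 2002/11808) = 0.00485504
stratum C: (8114/27957)²·28.5²/387·(1 − 387/8114) = 0.16836179
stratum D: (2077/27957)²·25.3²/189·(1 − 189/2077) = 0.01699169
Sum = 0.19815942 → 0.19816.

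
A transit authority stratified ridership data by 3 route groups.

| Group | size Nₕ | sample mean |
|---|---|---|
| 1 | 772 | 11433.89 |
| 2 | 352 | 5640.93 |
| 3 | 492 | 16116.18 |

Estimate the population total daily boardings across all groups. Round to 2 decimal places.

Estimate total by summing Nₕ·x̄ₕ over strata.
772·11433.89 + 352·5640.93 + 492·16116.18 = 8826963.08 + 1985607.36 + 7929160.56 = 18741731.00.

18741731.00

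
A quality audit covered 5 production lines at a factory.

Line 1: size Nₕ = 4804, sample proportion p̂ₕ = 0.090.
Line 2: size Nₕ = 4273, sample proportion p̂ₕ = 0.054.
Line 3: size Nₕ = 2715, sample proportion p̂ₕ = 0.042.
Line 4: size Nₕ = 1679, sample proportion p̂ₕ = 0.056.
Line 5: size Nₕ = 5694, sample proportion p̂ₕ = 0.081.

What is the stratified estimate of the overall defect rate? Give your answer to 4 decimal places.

0.0695

Wₕ = Nₕ/N with N = 19165: 0.2507, 0.2230, 0.1417, 0.0876, 0.2971.
p̂_st = 0.2507·0.090 + 0.2230·0.054 + 0.1417·0.042 + 0.0876·0.056 + 0.2971·0.081 ≈ 0.069521... → 0.0695.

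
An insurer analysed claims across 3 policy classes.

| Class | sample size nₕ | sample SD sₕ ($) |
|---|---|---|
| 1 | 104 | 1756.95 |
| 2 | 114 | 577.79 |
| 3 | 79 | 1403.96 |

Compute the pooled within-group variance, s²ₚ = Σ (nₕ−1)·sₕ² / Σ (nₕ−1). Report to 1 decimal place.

1732714.6

Degrees of freedom: 103 + 113 + 78 = 294.
Σ(nₕ−1)sₕ² = 103·3086873.3025 + 113·333841.2841 + 78·1971103.6816 = 509418102.4256.
s²ₚ = 509418102.4256 / 294 = 1732714.634... → 1732714.6.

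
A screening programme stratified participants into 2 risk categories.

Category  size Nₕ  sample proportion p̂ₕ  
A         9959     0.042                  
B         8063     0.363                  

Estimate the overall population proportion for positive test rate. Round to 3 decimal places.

Wₕ = Nₕ/N with N = 18022: 0.5526, 0.4474.
p̂_st = 0.5526·0.042 + 0.4474·0.363 ≈ 0.18561... → 0.186.

0.186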